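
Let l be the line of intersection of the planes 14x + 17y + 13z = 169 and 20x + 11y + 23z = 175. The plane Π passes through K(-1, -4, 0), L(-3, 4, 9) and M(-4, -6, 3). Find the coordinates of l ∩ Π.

Direction of l: (14, 17, 13) × (20, 11, 23) = (248, -62, -186).
A point on l: solving the two plane equations with x = -6 gives (-6, 8, 9).
KL = (-2, 8, 9), KM = (-3, -2, 3); a normal to Π is KL × KM = (42, -21, 28).
Using K: Π has equation 42x - 21y + 28z = 42.
Substitute r = (-6, 8, 9) + t(248, -62, -186) into the plane: -168 + 6510t = 42, so t = 1/31.
Intersection: (-6, 8, 9) + (1/31)·(248, -62, -186) = (2, 6, 3).

(2, 6, 3)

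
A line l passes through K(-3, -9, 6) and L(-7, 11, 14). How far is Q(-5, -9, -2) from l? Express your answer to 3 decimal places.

A direction vector for l is L − K = (-4, 20, 8).
Taking (-3, -9, 6) on l with direction v = (-4, 20, 8): w = Q − (-3, -9, 6) = (-2, 0, -8), and w × v = (160, 48, -40).
Distance = |w × v| / |v| = √29504 / √480 ≈ 7.840.

7.840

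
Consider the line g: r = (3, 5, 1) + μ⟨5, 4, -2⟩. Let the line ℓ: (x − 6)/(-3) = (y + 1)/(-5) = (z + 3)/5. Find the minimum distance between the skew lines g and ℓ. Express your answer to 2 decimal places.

7.81

ℓ has direction (-3, -5, 5) through (6, -1, -3).
Common perpendicular direction n = (5, 4, -2) × (-3, -5, 5) = (10, -19, -13).
With w = (6, -1, -3) − (3, 5, 1) = (3, -6, -4), w · n = 196.
Distance = |w · n| / |n| = |196| / √630 ≈ 7.81.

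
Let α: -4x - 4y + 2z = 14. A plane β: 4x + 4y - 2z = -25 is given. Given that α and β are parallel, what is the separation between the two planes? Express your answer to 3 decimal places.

Rescale β by 1/(-1): -4x - 4y + 2z = 25. Then distance = |14 − 25| / √36 ≈ 1.833.

1.833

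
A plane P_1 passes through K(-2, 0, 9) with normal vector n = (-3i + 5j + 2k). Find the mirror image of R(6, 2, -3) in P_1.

P_1: n·r = n·K gives -3x + 5y + 2z = 24.
λ = (n·R − d)/|n|² = (-14 − 24)/38 = -1.
Reflection = R − 2λn = (6, 2, -3) − (-2)·(-3, 5, 2) = (0, 12, 1).

(0, 12, 1)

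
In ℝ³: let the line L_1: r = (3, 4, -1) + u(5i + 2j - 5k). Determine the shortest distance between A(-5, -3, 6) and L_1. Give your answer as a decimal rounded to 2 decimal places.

Taking (3, 4, -1) on L_1 with direction v = (5, 2, -5): w = A − (3, 4, -1) = (-8, -7, 7), and w × v = (21, -5, 19).
Distance = |w × v| / |v| = √827 / √54 ≈ 3.91.

3.91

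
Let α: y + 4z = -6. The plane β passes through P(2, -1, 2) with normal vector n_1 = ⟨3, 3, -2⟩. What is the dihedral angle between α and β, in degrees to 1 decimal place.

β: n_1·r = n_1·P gives 3x + 3y - 2z = -1.
cos θ = |n₁·n₂| / (|n₁||n₂|) = |-5| / (√17 · √22).
θ = arccos(0.25854) ≈ 75.0°.

75.0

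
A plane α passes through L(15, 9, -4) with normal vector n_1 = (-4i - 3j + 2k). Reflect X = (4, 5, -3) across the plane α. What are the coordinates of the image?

(20, 17, -11)

α: n_1·r = n_1·L gives -4x - 3y + 2z = -95.
λ = (n·X − d)/|n|² = (-37 − (-95))/29 = 2.
Reflection = X − 2λn = (4, 5, -3) − 4·(-4, -3, 2) = (20, 17, -11).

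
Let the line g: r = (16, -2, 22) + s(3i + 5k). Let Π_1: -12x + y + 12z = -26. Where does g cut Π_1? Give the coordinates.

(4, -2, 2)

Substitute r = (16, -2, 22) + t(3, 0, 5) into the plane: 70 + 24t = -26, so t = -4.
Intersection: (16, -2, 22) + (-4)·(3, 0, 5) = (4, -2, 2).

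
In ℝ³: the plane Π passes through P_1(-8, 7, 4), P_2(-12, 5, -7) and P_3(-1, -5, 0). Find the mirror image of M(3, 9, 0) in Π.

(-13, -3, 8)

P_1P_2 = (-4, -2, -11), P_1P_3 = (7, -12, -4); a normal to Π is P_1P_2 × P_1P_3 = (-124, -93, 62).
Using P_1: Π has equation -124x - 93y + 62z = 589.
λ = (n·M − d)/|n|² = (-1209 − 589)/27869 = -2/31.
Reflection = M − 2λn = (3, 9, 0) − (-4/31)·(-124, -93, 62) = (-13, -3, 8).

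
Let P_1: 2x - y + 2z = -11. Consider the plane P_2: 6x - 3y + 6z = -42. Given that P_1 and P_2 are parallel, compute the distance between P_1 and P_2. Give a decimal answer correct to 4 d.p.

1.0000

Rescale P_2 by 1/3: 2x - y + 2z = -14. Then distance = |-11 − (-14)| / √9 ≈ 1.0000.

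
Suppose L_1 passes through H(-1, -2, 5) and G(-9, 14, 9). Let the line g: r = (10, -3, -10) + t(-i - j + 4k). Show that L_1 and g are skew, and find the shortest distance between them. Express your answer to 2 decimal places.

4.65

A direction vector for L_1 is G − H = (-8, 16, 4).
Common perpendicular direction n = (-8, 16, 4) × (-1, -1, 4) = (68, 28, 24).
With w = (10, -3, -10) − (-1, -2, 5) = (11, -1, -15), w · n = 360.
Since n ≠ 0 the lines are not parallel, and w · n = 360 ≠ 0 so they do not intersect; hence they are skew.
Distance = |w · n| / |n| = |360| / √5984 ≈ 4.65.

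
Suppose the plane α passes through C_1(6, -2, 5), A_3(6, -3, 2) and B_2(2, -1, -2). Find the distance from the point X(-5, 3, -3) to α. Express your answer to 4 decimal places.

1.1163

C_1A_3 = (0, -1, -3), C_1B_2 = (-4, 1, -7); a normal to α is C_1A_3 × C_1B_2 = (10, 12, -4).
Using C_1: α has equation 10x + 12y - 4z = 16.
n·X − d = (10)·(-5) + (12)·(3) + (-4)·(-3) − 16 = -18; |n| = √260.
Distance = |-18| / √260 = 18/√260 ≈ 1.1163.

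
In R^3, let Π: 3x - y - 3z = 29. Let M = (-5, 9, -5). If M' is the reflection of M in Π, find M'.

λ = (n·M − d)/|n|² = (-9 − 29)/19 = -2.
Reflection = M − 2λn = (-5, 9, -5) − (-4)·(3, -1, -3) = (7, 5, -17).

(7, 5, -17)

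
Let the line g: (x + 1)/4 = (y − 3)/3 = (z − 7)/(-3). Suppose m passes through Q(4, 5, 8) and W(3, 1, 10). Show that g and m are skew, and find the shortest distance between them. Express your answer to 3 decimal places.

3.495

g has direction (4, 3, -3) through (-1, 3, 7).
A direction vector for m is W − Q = (-1, -4, 2).
Common perpendicular direction n = (4, 3, -3) × (-1, -4, 2) = (-6, -5, -13).
With w = (4, 5, 8) − (-1, 3, 7) = (5, 2, 1), w · n = -53.
Since n ≠ 0 the lines are not parallel, and w · n = -53 ≠ 0 so they do not intersect; hence they are skew.
Distance = |w · n| / |n| = |-53| / √230 ≈ 3.495.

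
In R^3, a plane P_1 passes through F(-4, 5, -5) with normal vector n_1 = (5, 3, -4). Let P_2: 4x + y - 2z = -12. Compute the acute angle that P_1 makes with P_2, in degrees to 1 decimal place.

P_1: n_1·r = n_1·F gives 5x + 3y - 4z = 15.
cos θ = |n₁·n₂| / (|n₁||n₂|) = |31| / (√50 · √21).
θ = arccos(0.95668) ≈ 16.9°.

16.9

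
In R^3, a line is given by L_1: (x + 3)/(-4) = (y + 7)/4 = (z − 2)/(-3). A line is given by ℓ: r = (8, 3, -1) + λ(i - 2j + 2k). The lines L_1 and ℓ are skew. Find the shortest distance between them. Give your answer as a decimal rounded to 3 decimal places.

8.944

L_1 has direction (-4, 4, -3) through (-3, -7, 2).
Common perpendicular direction n = (-4, 4, -3) × (1, -2, 2) = (2, 5, 4).
With w = (8, 3, -1) − (-3, -7, 2) = (11, 10, -3), w · n = 60.
Distance = |w · n| / |n| = |60| / √45 ≈ 8.944.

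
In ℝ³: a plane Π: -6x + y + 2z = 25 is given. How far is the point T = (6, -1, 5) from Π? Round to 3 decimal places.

8.121

n·T − d = (-6)·(6) + (1)·(-1) + (2)·(5) − 25 = -52; |n| = √41.
Distance = |-52| / √41 = 52/√41 ≈ 8.121.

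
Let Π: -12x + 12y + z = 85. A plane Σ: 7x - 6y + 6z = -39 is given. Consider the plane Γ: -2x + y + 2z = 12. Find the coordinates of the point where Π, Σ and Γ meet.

Solving the 3×3 linear system -12x + 12y + z = 85, 7x - 6y + 6z = -39, -2x + y + 2z = 12 (e.g. by elimination or Cramer's rule, determinant = -101) gives (-3, 4, 1).

(-3, 4, 1)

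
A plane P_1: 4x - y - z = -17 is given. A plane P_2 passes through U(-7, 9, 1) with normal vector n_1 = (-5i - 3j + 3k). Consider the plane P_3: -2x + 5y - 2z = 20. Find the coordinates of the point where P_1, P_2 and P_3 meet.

P_2: n_1·r = n_1·U gives -5x - 3y + 3z = 11.
Solving the 3×3 linear system 4x - y - z = -17, -5x - 3y + 3z = 11, -2x + 5y - 2z = 20 (e.g. by elimination or Cramer's rule, determinant = 11) gives (-4, 2, -1).

(-4, 2, -1)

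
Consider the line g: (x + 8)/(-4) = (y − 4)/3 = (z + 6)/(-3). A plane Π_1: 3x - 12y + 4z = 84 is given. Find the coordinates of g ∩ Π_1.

g has direction (-4, 3, -3) through (-8, 4, -6).
Substitute r = (-8, 4, -6) + t(-4, 3, -3) into the plane: -96 + (-60)t = 84, so t = -3.
Intersection: (-8, 4, -6) + (-3)·(-4, 3, -3) = (4, -5, 3).

(4, -5, 3)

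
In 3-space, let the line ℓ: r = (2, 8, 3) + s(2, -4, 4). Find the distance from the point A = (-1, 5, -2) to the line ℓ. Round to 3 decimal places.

6.128

Taking (2, 8, 3) on ℓ with direction v = (2, -4, 4): w = A − (2, 8, 3) = (-3, -3, -5), and w × v = (-32, 2, 18).
Distance = |w × v| / |v| = √1352 / √36 ≈ 6.128.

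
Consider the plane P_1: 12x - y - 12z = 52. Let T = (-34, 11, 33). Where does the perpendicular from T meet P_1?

(2, 8, -3)

Foot = T − λn with λ = (n·T − d)/|n|² = (-815 − 52)/289 = -3.
Foot = (-34, 11, 33) − (-3)·(12, -1, -12) = (2, 8, -3).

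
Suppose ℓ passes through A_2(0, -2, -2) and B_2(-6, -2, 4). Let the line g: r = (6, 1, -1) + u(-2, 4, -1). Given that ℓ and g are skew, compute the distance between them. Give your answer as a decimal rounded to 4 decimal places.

A direction vector for ℓ is B_2 − A_2 = (-6, 0, 6).
Common perpendicular direction n = (-6, 0, 6) × (-2, 4, -1) = (-24, -18, -24).
With w = (6, 1, -1) − (0, -2, -2) = (6, 3, 1), w · n = -222.
Distance = |w · n| / |n| = |-222| / √1476 ≈ 5.7784.

5.7784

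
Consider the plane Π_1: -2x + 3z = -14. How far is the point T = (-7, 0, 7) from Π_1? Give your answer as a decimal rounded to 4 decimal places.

n·T − d = (-2)·(-7) + (0)·(0) + (3)·(7) − (-14) = 49; |n| = √13.
Distance = |49| / √13 = 49/√13 ≈ 13.5902.

13.5902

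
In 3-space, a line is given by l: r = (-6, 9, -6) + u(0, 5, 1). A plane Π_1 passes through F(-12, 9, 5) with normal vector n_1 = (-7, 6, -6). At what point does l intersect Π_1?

Π_1: n_1·r = n_1·F gives -7x + 6y - 6z = 108.
Substitute r = (-6, 9, -6) + t(0, 5, 1) into the plane: 132 + 24t = 108, so t = -1.
Intersection: (-6, 9, -6) + (-1)·(0, 5, 1) = (-6, 4, -7).

(-6, 4, -7)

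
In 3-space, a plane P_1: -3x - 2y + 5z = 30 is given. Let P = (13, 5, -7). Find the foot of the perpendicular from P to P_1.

Foot = P − λn with λ = (n·P − d)/|n|² = (-84 − 30)/38 = -3.
Foot = (13, 5, -7) − (-3)·(-3, -2, 5) = (4, -1, 8).

(4, -1, 8)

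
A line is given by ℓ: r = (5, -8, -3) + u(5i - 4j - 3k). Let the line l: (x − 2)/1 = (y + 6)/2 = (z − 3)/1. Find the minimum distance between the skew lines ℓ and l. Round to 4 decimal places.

3.8158

l has direction (1, 2, 1) through (2, -6, 3).
Common perpendicular direction n = (5, -4, -3) × (1, 2, 1) = (2, -8, 14).
With w = (2, -6, 3) − (5, -8, -3) = (-3, 2, 6), w · n = 62.
Distance = |w · n| / |n| = |62| / √264 ≈ 3.8158.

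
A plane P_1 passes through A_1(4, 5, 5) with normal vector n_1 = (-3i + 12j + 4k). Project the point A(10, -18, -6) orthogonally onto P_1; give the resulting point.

(4, 6, 2)

P_1: n_1·r = n_1·A_1 gives -3x + 12y + 4z = 68.
Foot = A − λn with λ = (n·A − d)/|n|² = (-270 − 68)/169 = -2.
Foot = (10, -18, -6) − (-2)·(-3, 12, 4) = (4, 6, 2).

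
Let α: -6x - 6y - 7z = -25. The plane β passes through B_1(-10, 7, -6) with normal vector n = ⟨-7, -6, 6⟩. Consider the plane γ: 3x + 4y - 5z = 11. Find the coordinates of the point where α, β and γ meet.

(-4, 7, 1)

β: n·r = n·B_1 gives -7x - 6y + 6z = -8.
Solving the 3×3 linear system -6x - 6y - 7z = -25, -7x - 6y + 6z = -8, 3x + 4y - 5z = 11 (e.g. by elimination or Cramer's rule, determinant = 136) gives (-4, 7, 1).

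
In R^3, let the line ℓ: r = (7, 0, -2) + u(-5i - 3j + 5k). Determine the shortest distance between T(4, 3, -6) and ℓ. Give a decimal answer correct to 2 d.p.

5.54

Taking (7, 0, -2) on ℓ with direction v = (-5, -3, 5): w = T − (7, 0, -2) = (-3, 3, -4), and w × v = (3, 35, 24).
Distance = |w × v| / |v| = √1810 / √59 ≈ 5.54.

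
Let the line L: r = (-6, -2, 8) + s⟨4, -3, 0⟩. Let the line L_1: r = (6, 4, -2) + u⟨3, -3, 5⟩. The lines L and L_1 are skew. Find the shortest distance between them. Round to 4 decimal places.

10.7231

Common perpendicular direction n = (4, -3, 0) × (3, -3, 5) = (-15, -20, -3).
With w = (6, 4, -2) − (-6, -2, 8) = (12, 6, -10), w · n = -270.
Distance = |w · n| / |n| = |-270| / √634 ≈ 10.7231.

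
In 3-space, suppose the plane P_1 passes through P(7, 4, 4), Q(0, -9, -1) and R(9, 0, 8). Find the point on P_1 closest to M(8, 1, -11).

PQ = (-7, -13, -5), PR = (2, -4, 4); a normal to P_1 is PQ × PR = (-72, 18, 54).
Using P: P_1 has equation -72x + 18y + 54z = -216.
Foot = M − λn with λ = (n·M − d)/|n|² = (-1152 − (-216))/8424 = -1/9.
Foot = (8, 1, -11) − (-1/9)·(-72, 18, 54) = (0, 3, -5).

(0, 3, -5)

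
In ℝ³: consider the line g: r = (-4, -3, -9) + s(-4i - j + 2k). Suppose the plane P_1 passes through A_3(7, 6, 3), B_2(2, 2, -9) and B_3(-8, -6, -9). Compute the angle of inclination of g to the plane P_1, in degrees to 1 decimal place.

22.0

A_3B_2 = (-5, -4, -12), A_3B_3 = (-15, -12, -12); a normal to P_1 is A_3B_2 × A_3B_3 = (-96, 120, 0).
Using A_3: P_1 has equation -96x + 120y = 48.
sin θ = |n·v| / (|n||v|) = |264| / (√23616 · √21) = 0.37488.
θ ≈ 22.0°.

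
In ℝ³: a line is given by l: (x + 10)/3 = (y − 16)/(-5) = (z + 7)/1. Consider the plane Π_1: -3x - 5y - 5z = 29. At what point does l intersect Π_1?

(2, -4, -3)

l has direction (3, -5, 1) through (-10, 16, -7).
Substitute r = (-10, 16, -7) + t(3, -5, 1) into the plane: -15 + 11t = 29, so t = 4.
Intersection: (-10, 16, -7) + 4·(3, -5, 1) = (2, -4, -3).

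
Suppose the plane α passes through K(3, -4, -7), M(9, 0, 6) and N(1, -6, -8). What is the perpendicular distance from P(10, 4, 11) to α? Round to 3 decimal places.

KM = (6, 4, 13), KN = (-2, -2, -1); a normal to α is KM × KN = (22, -20, -4).
Using K: α has equation 22x - 20y - 4z = 174.
n·P − d = (22)·(10) + (-20)·(4) + (-4)·(11) − 174 = -78; |n| = √900.
Distance = |-78| / √900 = 78/√900 ≈ 2.600.

2.600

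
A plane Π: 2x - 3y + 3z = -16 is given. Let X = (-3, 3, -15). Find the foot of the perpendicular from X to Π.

Foot = X − λn with λ = (n·X − d)/|n|² = (-60 − (-16))/22 = -2.
Foot = (-3, 3, -15) − (-2)·(2, -3, 3) = (1, -3, -9).

(1, -3, -9)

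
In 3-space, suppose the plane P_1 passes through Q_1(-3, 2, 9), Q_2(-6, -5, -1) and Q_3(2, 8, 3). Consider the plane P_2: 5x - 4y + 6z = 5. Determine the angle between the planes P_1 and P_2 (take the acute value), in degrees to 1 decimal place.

Q_1Q_2 = (-3, -7, -10), Q_1Q_3 = (5, 6, -6); a normal to P_1 is Q_1Q_2 × Q_1Q_3 = (102, -68, 17).
Using Q_1: P_1 has equation 102x - 68y + 17z = -289.
cos θ = |n₁·n₂| / (|n₁||n₂|) = |884| / (√15317 · √77).
θ = arccos(0.81399) ≈ 35.5°.

35.5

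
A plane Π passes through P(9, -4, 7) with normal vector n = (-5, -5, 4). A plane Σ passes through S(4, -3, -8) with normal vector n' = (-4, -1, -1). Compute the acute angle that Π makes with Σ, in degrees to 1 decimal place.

52.5

Π: n·r = n·P gives -5x - 5y + 4z = 3.
Σ: n'·r = n'·S gives -4x - y - z = -5.
cos θ = |n₁·n₂| / (|n₁||n₂|) = |21| / (√66 · √18).
θ = arccos(0.60927) ≈ 52.5°.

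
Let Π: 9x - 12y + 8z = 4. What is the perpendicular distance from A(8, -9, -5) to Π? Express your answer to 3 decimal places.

8.000

n·A − d = (9)·(8) + (-12)·(-9) + (8)·(-5) − 4 = 136; |n| = √289.
Distance = |136| / √289 = 136/√289 ≈ 8.000.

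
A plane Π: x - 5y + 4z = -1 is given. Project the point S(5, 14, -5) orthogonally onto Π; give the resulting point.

Foot = S − λn with λ = (n·S − d)/|n|² = (-85 − (-1))/42 = -2.
Foot = (5, 14, -5) − (-2)·(1, -5, 4) = (7, 4, 3).

(7, 4, 3)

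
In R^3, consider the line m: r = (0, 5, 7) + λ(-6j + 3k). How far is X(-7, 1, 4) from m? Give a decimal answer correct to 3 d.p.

8.307

Taking (0, 5, 7) on m with direction v = (0, -6, 3): w = X − (0, 5, 7) = (-7, -4, -3), and w × v = (-30, 21, 42).
Distance = |w × v| / |v| = √3105 / √45 ≈ 8.307.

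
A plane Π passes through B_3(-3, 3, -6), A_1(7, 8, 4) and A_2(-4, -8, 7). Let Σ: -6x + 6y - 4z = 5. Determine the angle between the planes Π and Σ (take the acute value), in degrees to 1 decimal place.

50.7

B_3A_1 = (10, 5, 10), B_3A_2 = (-1, -11, 13); a normal to Π is B_3A_1 × B_3A_2 = (175, -140, -105).
Using B_3: Π has equation 175x - 140y - 105z = -315.
cos θ = |n₁·n₂| / (|n₁||n₂|) = |-1470| / (√61250 · √88).
θ = arccos(0.63317) ≈ 50.7°.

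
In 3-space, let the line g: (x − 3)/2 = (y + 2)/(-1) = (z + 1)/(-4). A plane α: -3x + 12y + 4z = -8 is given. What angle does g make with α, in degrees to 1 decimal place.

34.8

g has direction (2, -1, -4) through (3, -2, -1).
sin θ = |n·v| / (|n||v|) = |-34| / (√169 · √21) = 0.57072.
θ ≈ 34.8°.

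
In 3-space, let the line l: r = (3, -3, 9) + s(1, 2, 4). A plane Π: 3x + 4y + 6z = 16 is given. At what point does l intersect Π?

(2, -5, 5)

Substitute r = (3, -3, 9) + t(1, 2, 4) into the plane: 51 + 35t = 16, so t = -1.
Intersection: (3, -3, 9) + (-1)·(1, 2, 4) = (2, -5, 5).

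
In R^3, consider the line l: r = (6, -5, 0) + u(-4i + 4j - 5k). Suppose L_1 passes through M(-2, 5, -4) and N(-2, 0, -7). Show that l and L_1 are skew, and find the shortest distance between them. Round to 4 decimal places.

A direction vector for L_1 is N − M = (0, -5, -3).
Common perpendicular direction n = (-4, 4, -5) × (0, -5, -3) = (-37, -12, 20).
With w = (-2, 5, -4) − (6, -5, 0) = (-8, 10, -4), w · n = 96.
Since n ≠ 0 the lines are not parallel, and w · n = 96 ≠ 0 so they do not intersect; hence they are skew.
Distance = |w · n| / |n| = |96| / √1913 ≈ 2.1949.

2.1949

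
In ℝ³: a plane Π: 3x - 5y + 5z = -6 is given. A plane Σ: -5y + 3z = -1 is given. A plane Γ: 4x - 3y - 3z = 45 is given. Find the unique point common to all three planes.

Solving the 3×3 linear system 3x - 5y + 5z = -6, -5y + 3z = -1, 4x - 3y - 3z = 45 (e.g. by elimination or Cramer's rule, determinant = 112) gives (3, -4, -7).

(3, -4, -7)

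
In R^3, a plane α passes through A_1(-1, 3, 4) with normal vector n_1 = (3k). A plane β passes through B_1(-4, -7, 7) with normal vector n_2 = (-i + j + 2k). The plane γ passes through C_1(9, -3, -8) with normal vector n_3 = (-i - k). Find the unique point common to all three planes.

α: n_1·r = n_1·A_1 gives 3z = 12.
β: n_2·r = n_2·B_1 gives -x + y + 2z = 11.
γ: n_3·r = n_3·C_1 gives -x - z = -1.
Solving the 3×3 linear system 3z = 12, -x + y + 2z = 11, -x - z = -1 (e.g. by elimination or Cramer's rule, determinant = 3) gives (-3, 0, 4).

(-3, 0, 4)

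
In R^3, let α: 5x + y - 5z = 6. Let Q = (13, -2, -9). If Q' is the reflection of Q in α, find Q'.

λ = (n·Q − d)/|n|² = (108 − 6)/51 = 2.
Reflection = Q − 2λn = (13, -2, -9) − 4·(5, 1, -5) = (-7, -6, 11).

(-7, -6, 11)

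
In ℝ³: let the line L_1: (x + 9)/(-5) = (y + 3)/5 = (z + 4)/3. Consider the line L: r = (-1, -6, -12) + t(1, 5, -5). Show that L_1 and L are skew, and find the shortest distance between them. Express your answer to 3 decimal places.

0.256

L_1 has direction (-5, 5, 3) through (-9, -3, -4).
Common perpendicular direction n = (-5, 5, 3) × (1, 5, -5) = (-40, -22, -30).
With w = (-1, -6, -12) − (-9, -3, -4) = (8, -3, -8), w · n = -14.
Since n ≠ 0 the lines are not parallel, and w · n = -14 ≠ 0 so they do not intersect; hence they are skew.
Distance = |w · n| / |n| = |-14| / √2984 ≈ 0.256.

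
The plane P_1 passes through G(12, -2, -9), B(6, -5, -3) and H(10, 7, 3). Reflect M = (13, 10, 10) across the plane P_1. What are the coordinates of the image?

(7, 14, 6)

GB = (-6, -3, 6), GH = (-2, 9, 12); a normal to P_1 is GB × GH = (-90, 60, -60).
Using G: P_1 has equation -90x + 60y - 60z = -660.
λ = (n·M − d)/|n|² = (-1170 − (-660))/15300 = -1/30.
Reflection = M − 2λn = (13, 10, 10) − (-1/15)·(-90, 60, -60) = (7, 14, 6).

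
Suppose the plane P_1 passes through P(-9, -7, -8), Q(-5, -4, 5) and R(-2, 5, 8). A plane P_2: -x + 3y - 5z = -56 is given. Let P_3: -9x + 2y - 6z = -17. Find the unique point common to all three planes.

(-5, -7, 8)

PQ = (4, 3, 13), PR = (7, 12, 16); a normal to P_1 is PQ × PR = (-108, 27, 27).
Using P: P_1 has equation -108x + 27y + 27z = 567.
Solving the 3×3 linear system -108x + 27y + 27z = 567, -x + 3y - 5z = -56, -9x + 2y - 6z = -17 (e.g. by elimination or Cramer's rule, determinant = 2592) gives (-5, -7, 8).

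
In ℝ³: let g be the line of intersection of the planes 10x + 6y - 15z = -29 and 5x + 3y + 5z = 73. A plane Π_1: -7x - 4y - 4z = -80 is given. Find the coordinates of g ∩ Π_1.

Direction of g: (10, 6, -15) × (5, 3, 5) = (75, -125, 0).
A point on g: solving the two plane equations with x = -8 gives (-8, 26, 7).
Substitute r = (-8, 26, 7) + t(75, -125, 0) into the plane: -76 + (-25)t = -80, so t = 4/25.
Intersection: (-8, 26, 7) + (4/25)·(75, -125, 0) = (4, 6, 7).

(4, 6, 7)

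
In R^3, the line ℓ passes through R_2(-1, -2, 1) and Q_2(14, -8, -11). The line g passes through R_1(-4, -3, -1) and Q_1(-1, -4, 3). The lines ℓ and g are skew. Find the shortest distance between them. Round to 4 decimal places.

1.9304

A direction vector for ℓ is Q_2 − R_2 = (15, -6, -12).
A direction vector for g is Q_1 − R_1 = (3, -1, 4).
Common perpendicular direction n = (15, -6, -12) × (3, -1, 4) = (-36, -96, 3).
With w = (-4, -3, -1) − (-1, -2, 1) = (-3, -1, -2), w · n = 198.
Distance = |w · n| / |n| = |198| / √10521 ≈ 1.9304.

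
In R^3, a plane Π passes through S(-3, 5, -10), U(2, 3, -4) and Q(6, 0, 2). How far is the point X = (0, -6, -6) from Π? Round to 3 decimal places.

SU = (5, -2, 6), SQ = (9, -5, 12); a normal to Π is SU × SQ = (6, -6, -7).
Using S: Π has equation 6x - 6y - 7z = 22.
n·X − d = (6)·(0) + (-6)·(-6) + (-7)·(-6) − 22 = 56; |n| = √121.
Distance = |56| / √121 = 56/√121 ≈ 5.091.

5.091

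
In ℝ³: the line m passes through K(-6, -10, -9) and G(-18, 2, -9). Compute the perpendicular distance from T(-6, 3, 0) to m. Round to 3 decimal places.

12.865

A direction vector for m is G − K = (-12, 12, 0).
Taking (-6, -10, -9) on m with direction v = (-12, 12, 0): w = T − (-6, -10, -9) = (0, 13, 9), and w × v = (-108, -108, 156).
Distance = |w × v| / |v| = √47664 / √288 ≈ 12.865.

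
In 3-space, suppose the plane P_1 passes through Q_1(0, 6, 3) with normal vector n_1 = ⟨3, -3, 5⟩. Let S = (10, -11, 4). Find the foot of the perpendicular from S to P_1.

P_1: n_1·r = n_1·Q_1 gives 3x - 3y + 5z = -3.
Foot = S − λn with λ = (n·S − d)/|n|² = (83 − (-3))/43 = 2.
Foot = (10, -11, 4) − 2·(3, -3, 5) = (4, -5, -6).

(4, -5, -6)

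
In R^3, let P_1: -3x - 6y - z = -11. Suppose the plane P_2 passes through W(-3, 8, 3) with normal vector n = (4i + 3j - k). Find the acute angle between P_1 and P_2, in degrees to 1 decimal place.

P_2: n·r = n·W gives 4x + 3y - z = 9.
cos θ = |n₁·n₂| / (|n₁||n₂|) = |-29| / (√46 · √26).
θ = arccos(0.83856) ≈ 33.0°.

33.0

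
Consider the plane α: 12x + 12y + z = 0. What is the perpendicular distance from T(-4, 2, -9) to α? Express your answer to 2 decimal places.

n·T − d = (12)·(-4) + (12)·(2) + (1)·(-9) − 0 = -33; |n| = √289.
Distance = |-33| / √289 = 33/√289 ≈ 1.94.

1.94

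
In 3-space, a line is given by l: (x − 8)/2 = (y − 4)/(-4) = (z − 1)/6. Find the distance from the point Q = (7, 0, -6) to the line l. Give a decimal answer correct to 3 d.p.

l has direction (2, -4, 6) through (8, 4, 1).
Taking (8, 4, 1) on l with direction v = (2, -4, 6): w = Q − (8, 4, 1) = (-1, -4, -7), and w × v = (-52, -8, 12).
Distance = |w × v| / |v| = √2912 / √56 ≈ 7.211.

7.211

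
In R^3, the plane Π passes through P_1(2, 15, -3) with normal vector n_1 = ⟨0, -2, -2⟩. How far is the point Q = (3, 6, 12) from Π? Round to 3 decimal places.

4.243

Π: n_1·r = n_1·P_1 gives -2y - 2z = -24.
n·Q − d = (0)·(3) + (-2)·(6) + (-2)·(12) − (-24) = -12; |n| = √8.
Distance = |-12| / √8 = 12/√8 ≈ 4.243.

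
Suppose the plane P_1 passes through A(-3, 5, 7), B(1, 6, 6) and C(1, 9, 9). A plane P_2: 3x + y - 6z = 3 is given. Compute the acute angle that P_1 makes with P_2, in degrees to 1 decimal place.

AB = (4, 1, -1), AC = (4, 4, 2); a normal to P_1 is AB × AC = (6, -12, 12).
Using A: P_1 has equation 6x - 12y + 12z = 6.
cos θ = |n₁·n₂| / (|n₁||n₂|) = |-66| / (√324 · √46).
θ = arccos(0.54062) ≈ 57.3°.

57.3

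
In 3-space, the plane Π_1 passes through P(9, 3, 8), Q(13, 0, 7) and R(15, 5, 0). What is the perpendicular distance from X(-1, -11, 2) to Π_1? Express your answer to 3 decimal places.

17.321

PQ = (4, -3, -1), PR = (6, 2, -8); a normal to Π_1 is PQ × PR = (26, 26, 26).
Using P: Π_1 has equation 26x + 26y + 26z = 520.
n·X − d = (26)·(-1) + (26)·(-11) + (26)·(2) − 520 = -780; |n| = √2028.
Distance = |-780| / √2028 = 780/√2028 ≈ 17.321.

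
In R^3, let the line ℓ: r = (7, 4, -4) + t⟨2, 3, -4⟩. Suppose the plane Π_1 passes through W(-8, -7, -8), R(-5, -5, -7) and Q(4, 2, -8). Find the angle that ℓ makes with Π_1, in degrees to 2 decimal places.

4.18

WR = (3, 2, 1), WQ = (12, 9, 0); a normal to Π_1 is WR × WQ = (-9, 12, 3).
Using W: Π_1 has equation -9x + 12y + 3z = -36.
sin θ = |n·v| / (|n||v|) = |6| / (√234 · √29) = 0.07284.
θ ≈ 4.18°.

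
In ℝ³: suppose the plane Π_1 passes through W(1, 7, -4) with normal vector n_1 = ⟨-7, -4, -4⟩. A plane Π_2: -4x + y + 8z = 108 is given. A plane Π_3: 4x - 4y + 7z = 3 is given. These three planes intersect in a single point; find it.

(-7, 8, 9)

Π_1: n_1·r = n_1·W gives -7x - 4y - 4z = -19.
Solving the 3×3 linear system -7x - 4y - 4z = -19, -4x + y + 8z = 108, 4x - 4y + 7z = 3 (e.g. by elimination or Cramer's rule, determinant = -561) gives (-7, 8, 9).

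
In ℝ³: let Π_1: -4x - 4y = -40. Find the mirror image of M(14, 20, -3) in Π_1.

(-10, -4, -3)

λ = (n·M − d)/|n|² = (-136 − (-40))/32 = -3.
Reflection = M − 2λn = (14, 20, -3) − (-6)·(-4, -4, 0) = (-10, -4, -3).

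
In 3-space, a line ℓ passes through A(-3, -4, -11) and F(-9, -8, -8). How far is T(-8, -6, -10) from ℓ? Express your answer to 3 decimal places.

A direction vector for ℓ is F − A = (-6, -4, 3).
Taking (-3, -4, -11) on ℓ with direction v = (-6, -4, 3): w = T − (-3, -4, -11) = (-5, -2, 1), and w × v = (-2, 9, 8).
Distance = |w × v| / |v| = √149 / √61 ≈ 1.563.

1.563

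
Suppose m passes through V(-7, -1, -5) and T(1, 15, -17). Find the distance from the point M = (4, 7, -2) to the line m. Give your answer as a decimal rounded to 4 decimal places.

11.1433

A direction vector for m is T − V = (8, 16, -12).
Taking (-7, -1, -5) on m with direction v = (8, 16, -12): w = M − (-7, -1, -5) = (11, 8, 3), and w × v = (-144, 156, 112).
Distance = |w × v| / |v| = √57616 / √464 ≈ 11.1433.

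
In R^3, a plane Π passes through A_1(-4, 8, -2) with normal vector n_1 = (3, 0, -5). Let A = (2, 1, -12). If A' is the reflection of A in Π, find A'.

Π: n_1·r = n_1·A_1 gives 3x - 5z = -2.
λ = (n·A − d)/|n|² = (66 − (-2))/34 = 2.
Reflection = A − 2λn = (2, 1, -12) − 4·(3, 0, -5) = (-10, 1, 8).

(-10, 1, 8)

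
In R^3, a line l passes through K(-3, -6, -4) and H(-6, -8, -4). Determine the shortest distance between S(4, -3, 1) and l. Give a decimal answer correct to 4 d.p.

A direction vector for l is H − K = (-3, -2, 0).
Taking (-3, -6, -4) on l with direction v = (-3, -2, 0): w = S − (-3, -6, -4) = (7, 3, 5), and w × v = (10, -15, -5).
Distance = |w × v| / |v| = √350 / √13 ≈ 5.1887.

5.1887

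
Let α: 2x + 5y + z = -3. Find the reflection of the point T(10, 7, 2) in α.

λ = (n·T − d)/|n|² = (57 − (-3))/30 = 2.
Reflection = T − 2λn = (10, 7, 2) − 4·(2, 5, 1) = (2, -13, -2).

(2, -13, -2)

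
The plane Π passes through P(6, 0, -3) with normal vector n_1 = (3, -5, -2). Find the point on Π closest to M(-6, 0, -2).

(-3, -5, -4)

Π: n_1·r = n_1·P gives 3x - 5y - 2z = 24.
Foot = M − λn with λ = (n·M − d)/|n|² = (-14 − 24)/38 = -1.
Foot = (-6, 0, -2) − (-1)·(3, -5, -2) = (-3, -5, -4).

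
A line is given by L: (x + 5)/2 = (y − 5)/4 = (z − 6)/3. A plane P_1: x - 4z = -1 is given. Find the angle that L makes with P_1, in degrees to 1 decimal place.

L has direction (2, 4, 3) through (-5, 5, 6).
sin θ = |n·v| / (|n||v|) = |-10| / (√17 · √29) = 0.45038.
θ ≈ 26.8°.

26.8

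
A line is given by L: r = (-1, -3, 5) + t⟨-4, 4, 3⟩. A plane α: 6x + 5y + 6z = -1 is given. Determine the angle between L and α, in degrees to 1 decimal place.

sin θ = |n·v| / (|n||v|) = |14| / (√97 · √41) = 0.22200.
θ ≈ 12.8°.

12.8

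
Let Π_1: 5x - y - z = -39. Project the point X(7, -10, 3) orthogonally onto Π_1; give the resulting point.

(-8, -7, 6)

Foot = X − λn with λ = (n·X − d)/|n|² = (42 − (-39))/27 = 3.
Foot = (7, -10, 3) − 3·(5, -1, -1) = (-8, -7, 6).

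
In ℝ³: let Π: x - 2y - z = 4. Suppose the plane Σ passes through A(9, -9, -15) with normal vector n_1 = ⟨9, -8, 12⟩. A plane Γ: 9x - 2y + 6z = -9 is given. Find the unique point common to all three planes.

(1, 0, -3)

Σ: n_1·r = n_1·A gives 9x - 8y + 12z = -27.
Solving the 3×3 linear system x - 2y - z = 4, 9x - 8y + 12z = -27, 9x - 2y + 6z = -9 (e.g. by elimination or Cramer's rule, determinant = -186) gives (1, 0, -3).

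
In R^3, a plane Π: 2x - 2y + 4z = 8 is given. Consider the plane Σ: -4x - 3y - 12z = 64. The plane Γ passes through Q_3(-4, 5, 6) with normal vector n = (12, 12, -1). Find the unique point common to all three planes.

(8, -8, -6)

Γ: n·r = n·Q_3 gives 12x + 12y - z = 6.
Solving the 3×3 linear system 2x - 2y + 4z = 8, -4x - 3y - 12z = 64, 12x + 12y - z = 6 (e.g. by elimination or Cramer's rule, determinant = 542) gives (8, -8, -6).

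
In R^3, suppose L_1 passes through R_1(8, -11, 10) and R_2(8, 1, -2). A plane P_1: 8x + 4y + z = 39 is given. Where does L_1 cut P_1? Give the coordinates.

A direction vector for L_1 is R_2 − R_1 = (0, 12, -12).
Substitute r = (8, -11, 10) + t(0, 12, -12) into the plane: 30 + 36t = 39, so t = 1/4.
Intersection: (8, -11, 10) + (1/4)·(0, 12, -12) = (8, -8, 7).

(8, -8, 7)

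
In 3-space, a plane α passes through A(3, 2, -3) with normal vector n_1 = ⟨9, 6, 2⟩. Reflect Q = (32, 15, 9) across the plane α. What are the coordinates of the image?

α: n_1·r = n_1·A gives 9x + 6y + 2z = 33.
λ = (n·Q − d)/|n|² = (396 − 33)/121 = 3.
Reflection = Q − 2λn = (32, 15, 9) − 6·(9, 6, 2) = (-22, -21, -3).

(-22, -21, -3)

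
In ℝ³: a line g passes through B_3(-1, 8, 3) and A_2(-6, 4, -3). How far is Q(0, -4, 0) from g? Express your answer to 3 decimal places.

A direction vector for g is A_2 − B_3 = (-5, -4, -6).
Taking (-1, 8, 3) on g with direction v = (-5, -4, -6): w = Q − (-1, 8, 3) = (1, -12, -3), and w × v = (60, 21, -64).
Distance = |w × v| / |v| = √8137 / √77 ≈ 10.280.

10.280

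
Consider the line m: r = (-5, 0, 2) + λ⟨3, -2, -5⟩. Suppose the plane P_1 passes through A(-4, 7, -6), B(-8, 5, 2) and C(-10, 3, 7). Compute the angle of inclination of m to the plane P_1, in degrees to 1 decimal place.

AB = (-4, -2, 8), AC = (-6, -4, 13); a normal to P_1 is AB × AC = (6, 4, 4).
Using A: P_1 has equation 6x + 4y + 4z = -20.
sin θ = |n·v| / (|n||v|) = |-10| / (√68 · √38) = 0.19672.
θ ≈ 11.3°.

11.3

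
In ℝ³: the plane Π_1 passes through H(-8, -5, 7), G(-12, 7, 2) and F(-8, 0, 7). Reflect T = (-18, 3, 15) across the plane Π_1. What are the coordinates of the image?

(2, 3, -1)

HG = (-4, 12, -5), HF = (0, 5, 0); a normal to Π_1 is HG × HF = (25, 0, -20).
Using H: Π_1 has equation 25x - 20z = -340.
λ = (n·T − d)/|n|² = (-750 − (-340))/1025 = -2/5.
Reflection = T − 2λn = (-18, 3, 15) − (-4/5)·(25, 0, -20) = (2, 3, -1).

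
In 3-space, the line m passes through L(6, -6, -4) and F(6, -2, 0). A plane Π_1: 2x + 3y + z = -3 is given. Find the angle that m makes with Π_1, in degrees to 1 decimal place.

A direction vector for m is F − L = (0, 4, 4).
sin θ = |n·v| / (|n||v|) = |16| / (√14 · √32) = 0.75593.
θ ≈ 49.1°.

49.1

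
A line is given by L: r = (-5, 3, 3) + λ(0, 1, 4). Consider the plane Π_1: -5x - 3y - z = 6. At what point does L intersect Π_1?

(-5, 4, 7)

Substitute r = (-5, 3, 3) + t(0, 1, 4) into the plane: 13 + (-7)t = 6, so t = 1.
Intersection: (-5, 3, 3) + 1·(0, 1, 4) = (-5, 4, 7).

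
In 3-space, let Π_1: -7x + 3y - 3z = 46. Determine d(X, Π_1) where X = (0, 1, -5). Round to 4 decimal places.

n·X − d = (-7)·(0) + (3)·(1) + (-3)·(-5) − 46 = -28; |n| = √67.
Distance = |-28| / √67 = 28/√67 ≈ 3.4207.

3.4207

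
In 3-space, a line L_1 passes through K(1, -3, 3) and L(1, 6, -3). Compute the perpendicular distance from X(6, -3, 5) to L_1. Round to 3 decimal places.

5.270

A direction vector for L_1 is L − K = (0, 9, -6).
Taking (1, -3, 3) on L_1 with direction v = (0, 9, -6): w = X − (1, -3, 3) = (5, 0, 2), and w × v = (-18, 30, 45).
Distance = |w × v| / |v| = √3249 / √117 ≈ 5.270.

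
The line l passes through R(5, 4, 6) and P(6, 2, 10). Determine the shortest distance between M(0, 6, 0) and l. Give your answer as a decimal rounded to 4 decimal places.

A direction vector for l is P − R = (1, -2, 4).
Taking (5, 4, 6) on l with direction v = (1, -2, 4): w = M − (5, 4, 6) = (-5, 2, -6), and w × v = (-4, 14, 8).
Distance = |w × v| / |v| = √276 / √21 ≈ 3.6253.

3.6253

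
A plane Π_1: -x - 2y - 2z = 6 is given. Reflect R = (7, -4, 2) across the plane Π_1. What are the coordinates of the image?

(5, -8, -2)

λ = (n·R − d)/|n|² = (-3 − 6)/9 = -1.
Reflection = R − 2λn = (7, -4, 2) − (-2)·(-1, -2, -2) = (5, -8, -2).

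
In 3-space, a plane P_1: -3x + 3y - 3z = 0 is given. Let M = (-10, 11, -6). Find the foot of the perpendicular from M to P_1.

(-1, 2, 3)

Foot = M − λn with λ = (n·M − d)/|n|² = (81 − 0)/27 = 3.
Foot = (-10, 11, -6) − 3·(-3, 3, -3) = (-1, 2, 3).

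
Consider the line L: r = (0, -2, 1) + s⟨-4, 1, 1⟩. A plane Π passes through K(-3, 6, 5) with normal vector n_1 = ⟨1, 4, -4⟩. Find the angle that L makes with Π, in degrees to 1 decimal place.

Π: n_1·r = n_1·K gives x + 4y - 4z = 1.
sin θ = |n·v| / (|n||v|) = |-4| / (√33 · √18) = 0.16412.
θ ≈ 9.4°.

9.4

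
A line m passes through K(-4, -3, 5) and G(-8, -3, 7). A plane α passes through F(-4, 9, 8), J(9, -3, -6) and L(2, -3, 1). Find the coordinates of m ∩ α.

(0, -3, 3)

A direction vector for m is G − K = (-4, 0, 2).
FJ = (13, -12, -14), FL = (6, -12, -7); a normal to α is FJ × FL = (-84, 7, -84).
Using F: α has equation -84x + 7y - 84z = -273.
Substitute r = (-4, -3, 5) + t(-4, 0, 2) into the plane: -105 + 168t = -273, so t = -1.
Intersection: (-4, -3, 5) + (-1)·(-4, 0, 2) = (0, -3, 3).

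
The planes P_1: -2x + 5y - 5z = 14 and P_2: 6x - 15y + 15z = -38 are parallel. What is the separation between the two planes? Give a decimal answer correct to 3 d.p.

Rescale P_2 by 1/(-3): -2x + 5y - 5z = 38/3. Then distance = |14 − (38/3)| / √54 ≈ 0.181.

0.181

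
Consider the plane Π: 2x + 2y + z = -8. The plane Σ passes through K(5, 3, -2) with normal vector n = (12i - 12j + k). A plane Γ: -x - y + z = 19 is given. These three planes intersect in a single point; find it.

Σ: n·r = n·K gives 12x - 12y + z = 22.
Solving the 3×3 linear system 2x + 2y + z = -8, 12x - 12y + z = 22, -x - y + z = 19 (e.g. by elimination or Cramer's rule, determinant = -72) gives (-4, -5, 10).

(-4, -5, 10)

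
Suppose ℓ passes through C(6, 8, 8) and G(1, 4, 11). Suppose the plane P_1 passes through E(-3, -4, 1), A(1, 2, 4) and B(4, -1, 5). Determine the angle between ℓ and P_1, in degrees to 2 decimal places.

50.49

A direction vector for ℓ is G − C = (-5, -4, 3).
EA = (4, 6, 3), EB = (7, 3, 4); a normal to P_1 is EA × EB = (15, 5, -30).
Using E: P_1 has equation 15x + 5y - 30z = -95.
sin θ = |n·v| / (|n||v|) = |-185| / (√1150 · √50) = 0.77150.
θ ≈ 50.49°.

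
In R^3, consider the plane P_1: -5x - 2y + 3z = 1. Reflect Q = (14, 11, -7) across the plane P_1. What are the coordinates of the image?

(-16, -1, 11)

λ = (n·Q − d)/|n|² = (-113 − 1)/38 = -3.
Reflection = Q − 2λn = (14, 11, -7) − (-6)·(-5, -2, 3) = (-16, -1, 11).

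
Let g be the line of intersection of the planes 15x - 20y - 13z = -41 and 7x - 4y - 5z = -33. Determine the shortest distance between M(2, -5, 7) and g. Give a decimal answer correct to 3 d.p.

3.489

Direction of g: (15, -20, -13) × (7, -4, -5) = (48, -16, 80).
A point on g: solving the two plane equations with x = -5 gives (-5, -3, 2).
Taking (-5, -3, 2) on g with direction v = (48, -16, 80): w = M − (-5, -3, 2) = (7, -2, 5), and w × v = (-80, -320, -16).
Distance = |w × v| / |v| = √109056 / √8960 ≈ 3.489.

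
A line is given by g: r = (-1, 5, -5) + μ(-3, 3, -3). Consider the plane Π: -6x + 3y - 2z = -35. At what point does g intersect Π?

(5, -1, 1)

Substitute r = (-1, 5, -5) + t(-3, 3, -3) into the plane: 31 + 33t = -35, so t = -2.
Intersection: (-1, 5, -5) + (-2)·(-3, 3, -3) = (5, -1, 1).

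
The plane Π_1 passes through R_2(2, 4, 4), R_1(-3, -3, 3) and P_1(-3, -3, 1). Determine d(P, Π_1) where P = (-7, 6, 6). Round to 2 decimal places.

R_2R_1 = (-5, -7, -1), R_2P_1 = (-5, -7, -3); a normal to Π_1 is R_2R_1 × R_2P_1 = (14, -10, 0).
Using R_2: Π_1 has equation 14x - 10y = -12.
n·P − d = (14)·(-7) + (-10)·(6) + (0)·(6) − (-12) = -146; |n| = √296.
Distance = |-146| / √296 = 146/√296 ≈ 8.49.

8.49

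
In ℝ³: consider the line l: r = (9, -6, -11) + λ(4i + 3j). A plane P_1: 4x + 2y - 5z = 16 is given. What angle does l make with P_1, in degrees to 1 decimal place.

sin θ = |n·v| / (|n||v|) = |22| / (√45 · √25) = 0.65591.
θ ≈ 41.0°.

41.0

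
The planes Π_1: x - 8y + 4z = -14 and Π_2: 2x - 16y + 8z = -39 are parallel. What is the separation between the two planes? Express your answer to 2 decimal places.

Rescale Π_2 by 1/2: x - 8y + 4z = -39/2. Then distance = |-14 − (-39/2)| / √81 ≈ 0.61.

0.61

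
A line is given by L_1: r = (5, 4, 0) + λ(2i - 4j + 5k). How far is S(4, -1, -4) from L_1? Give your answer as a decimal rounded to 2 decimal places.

Taking (5, 4, 0) on L_1 with direction v = (2, -4, 5): w = S − (5, 4, 0) = (-1, -5, -4), and w × v = (-41, -3, 14).
Distance = |w × v| / |v| = √1886 / √45 ≈ 6.47.

6.47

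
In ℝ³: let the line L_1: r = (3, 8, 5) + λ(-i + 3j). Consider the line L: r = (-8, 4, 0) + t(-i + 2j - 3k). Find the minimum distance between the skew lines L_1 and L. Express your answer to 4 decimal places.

Common perpendicular direction n = (-1, 3, 0) × (-1, 2, -3) = (-9, -3, 1).
With w = (-8, 4, 0) − (3, 8, 5) = (-11, -4, -5), w · n = 106.
Distance = |w · n| / |n| = |106| / √91 ≈ 11.1118.

11.1118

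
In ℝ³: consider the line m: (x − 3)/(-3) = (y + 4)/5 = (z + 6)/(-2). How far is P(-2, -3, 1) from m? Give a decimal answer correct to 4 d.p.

m has direction (-3, 5, -2) through (3, -4, -6).
Taking (3, -4, -6) on m with direction v = (-3, 5, -2): w = P − (3, -4, -6) = (-5, 1, 7), and w × v = (-37, -31, -22).
Distance = |w × v| / |v| = √2814 / √38 ≈ 8.6054.

8.6054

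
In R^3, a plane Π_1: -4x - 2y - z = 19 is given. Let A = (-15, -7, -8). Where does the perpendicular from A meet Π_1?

(-3, -1, -5)

Foot = A − λn with λ = (n·A − d)/|n|² = (82 − 19)/21 = 3.
Foot = (-15, -7, -8) − 3·(-4, -2, -1) = (-3, -1, -5).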